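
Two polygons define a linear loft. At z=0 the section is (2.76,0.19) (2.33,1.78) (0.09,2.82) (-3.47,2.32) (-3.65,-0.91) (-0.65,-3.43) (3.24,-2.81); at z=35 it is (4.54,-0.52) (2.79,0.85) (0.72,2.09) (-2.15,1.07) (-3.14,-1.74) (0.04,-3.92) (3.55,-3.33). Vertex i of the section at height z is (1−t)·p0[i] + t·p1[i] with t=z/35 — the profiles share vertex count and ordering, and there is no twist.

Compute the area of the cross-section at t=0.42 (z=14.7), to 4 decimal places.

Cross-section at t=0.42: each vertex is (1-t)·p0[i] + t·p1[i].
  v1: (1-0.42)·(2.76,0.19) + 0.42·(4.54,-0.52) = (3.5076,-0.1082)
  v2: (1-0.42)·(2.33,1.78) + 0.42·(2.79,0.85) = (2.5232,1.3894)
  v3: (1-0.42)·(0.09,2.82) + 0.42·(0.72,2.09) = (0.3546,2.5134)
  v4: (1-0.42)·(-3.47,2.32) + 0.42·(-2.15,1.07) = (-2.9156,1.7950)
  v5: (1-0.42)·(-3.65,-0.91) + 0.42·(-3.14,-1.74) = (-3.4358,-1.2586)
  v6: (1-0.42)·(-0.65,-3.43) + 0.42·(0.04,-3.92) = (-0.3602,-3.6358)
  v7: (1-0.42)·(3.24,-2.81) + 0.42·(3.55,-3.33) = (3.3702,-3.0284)
Shoelace sum Σ(x_i·y_{i+1} − x_{i+1}·y_i):
  i=1: 3.5076·1.3894 − 2.5232·-0.1082 = +5.1465 (running +5.1465)
  i=2: 2.5232·2.5134 − 0.3546·1.3894 = +5.8491 (running +10.9956)
  i=3: 0.3546·1.7950 − -2.9156·2.5134 = +7.9646 (running +18.9602)
  i=4: -2.9156·-1.2586 − -3.4358·1.7950 = +9.8368 (running +28.7970)
  i=5: -3.4358·-3.6358 − -0.3602·-1.2586 = +12.0385 (running +40.8355)
  i=6: -0.3602·-3.0284 − 3.3702·-3.6358 = +13.3442 (running +54.1797)
  i=7: 3.3702·-0.1082 − 3.5076·-3.0284 = +10.2578 (running +64.4375)
Area = |Σ|/2 = |64.4375|/2 = 32.2188

Area at t=0.42: 32.2188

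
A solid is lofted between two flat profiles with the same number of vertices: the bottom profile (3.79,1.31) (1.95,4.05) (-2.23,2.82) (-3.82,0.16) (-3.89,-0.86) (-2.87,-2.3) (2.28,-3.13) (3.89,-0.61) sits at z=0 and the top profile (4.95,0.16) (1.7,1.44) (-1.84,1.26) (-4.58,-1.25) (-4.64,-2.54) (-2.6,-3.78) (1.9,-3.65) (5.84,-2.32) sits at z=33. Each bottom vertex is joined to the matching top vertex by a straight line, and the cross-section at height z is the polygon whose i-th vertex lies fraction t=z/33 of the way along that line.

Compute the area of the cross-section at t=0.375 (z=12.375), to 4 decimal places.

Area at t=0.375: 40.7727

Cross-section at t=0.375: each vertex is (1-t)·p0[i] + t·p1[i].
  v1: (1-0.375)·(3.79,1.31) + 0.375·(4.95,0.16) = (4.2250,0.8788)
  v2: (1-0.375)·(1.95,4.05) + 0.375·(1.7,1.44) = (1.8562,3.0713)
  v3: (1-0.375)·(-2.23,2.82) + 0.375·(-1.84,1.26) = (-2.0838,2.2350)
  v4: (1-0.375)·(-3.82,0.16) + 0.375·(-4.58,-1.25) = (-4.1050,-0.3688)
  v5: (1-0.375)·(-3.89,-0.86) + 0.375·(-4.64,-2.54) = (-4.1712,-1.4900)
  v6: (1-0.375)·(-2.87,-2.3) + 0.375·(-2.6,-3.78) = (-2.7688,-2.8550)
  v7: (1-0.375)·(2.28,-3.13) + 0.375·(1.9,-3.65) = (2.1375,-3.3250)
  v8: (1-0.375)·(3.89,-0.61) + 0.375·(5.84,-2.32) = (4.6212,-1.2512)
Shoelace sum Σ(x_i·y_{i+1} − x_{i+1}·y_i):
  i=1: 4.2250·3.0713 − 1.8562·0.8788 = +11.3449 (running +11.3449)
  i=2: 1.8562·2.2350 − -2.0838·3.0713 = +10.5484 (running +21.8933)
  i=3: -2.0838·-0.3688 − -4.1050·2.2350 = +9.9431 (running +31.8363)
  i=4: -4.1050·-1.4900 − -4.1712·-0.3688 = +4.5783 (running +36.4146)
  i=5: -4.1712·-2.8550 − -2.7688·-1.4900 = +7.7835 (running +44.1981)
  i=6: -2.7688·-3.3250 − 2.1375·-2.8550 = +15.3087 (running +59.5068)
  i=7: 2.1375·-1.2512 − 4.6212·-3.3250 = +12.6911 (running +72.1979)
  i=8: 4.6212·0.8788 − 4.2250·-1.2512 = +9.3475 (running +81.5453)
Area = |Σ|/2 = |81.5453|/2 = 40.7727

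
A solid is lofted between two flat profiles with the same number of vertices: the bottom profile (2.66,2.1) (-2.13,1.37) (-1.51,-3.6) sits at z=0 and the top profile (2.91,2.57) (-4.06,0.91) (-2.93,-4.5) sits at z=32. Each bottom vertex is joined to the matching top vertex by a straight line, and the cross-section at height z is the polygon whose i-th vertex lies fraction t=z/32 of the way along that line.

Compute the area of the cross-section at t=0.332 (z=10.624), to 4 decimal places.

Area at t=0.332: 14.5144

Cross-section at t=0.332: each vertex is (1-t)·p0[i] + t·p1[i].
  v1: (1-0.332)·(2.66,2.1) + 0.332·(2.91,2.57) = (2.7430,2.2560)
  v2: (1-0.332)·(-2.13,1.37) + 0.332·(-4.06,0.91) = (-2.7708,1.2173)
  v3: (1-0.332)·(-1.51,-3.6) + 0.332·(-2.93,-4.5) = (-1.9814,-3.8988)
Shoelace sum Σ(x_i·y_{i+1} − x_{i+1}·y_i):
  i=1: 2.7430·1.2173 − -2.7708·2.2560 = +9.5899 (running +9.5899)
  i=2: -2.7708·-3.8988 − -1.9814·1.2173 = +13.2146 (running +22.8046)
  i=3: -1.9814·2.2560 − 2.7430·-3.8988 = +6.2242 (running +29.0288)
Area = |Σ|/2 = |29.0288|/2 = 14.5144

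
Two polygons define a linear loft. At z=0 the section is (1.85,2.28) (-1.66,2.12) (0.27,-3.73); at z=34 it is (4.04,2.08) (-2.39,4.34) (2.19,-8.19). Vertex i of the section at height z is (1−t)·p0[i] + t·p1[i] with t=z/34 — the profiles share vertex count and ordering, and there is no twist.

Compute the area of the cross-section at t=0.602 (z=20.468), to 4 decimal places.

Cross-section at t=0.602: each vertex is (1-t)·p0[i] + t·p1[i].
  v1: (1-0.602)·(1.85,2.28) + 0.602·(4.04,2.08) = (3.1684,2.1596)
  v2: (1-0.602)·(-1.66,2.12) + 0.602·(-2.39,4.34) = (-2.0995,3.4564)
  v3: (1-0.602)·(0.27,-3.73) + 0.602·(2.19,-8.19) = (1.4258,-6.4149)
Shoelace sum Σ(x_i·y_{i+1} − x_{i+1}·y_i):
  i=1: 3.1684·3.4564 − -2.0995·2.1596 = +15.4853 (running +15.4853)
  i=2: -2.0995·-6.4149 − 1.4258·3.4564 = +8.5395 (running +24.0248)
  i=3: 1.4258·2.1596 − 3.1684·-6.4149 = +23.4041 (running +47.4290)
Area = |Σ|/2 = |47.4290|/2 = 23.7145

Area at t=0.602: 23.7145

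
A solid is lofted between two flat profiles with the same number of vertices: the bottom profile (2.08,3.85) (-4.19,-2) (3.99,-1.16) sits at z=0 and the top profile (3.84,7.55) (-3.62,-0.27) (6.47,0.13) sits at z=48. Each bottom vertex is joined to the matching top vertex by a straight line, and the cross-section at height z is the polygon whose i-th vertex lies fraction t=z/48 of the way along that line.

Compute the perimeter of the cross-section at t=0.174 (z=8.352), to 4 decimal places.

Perimeter at t=0.174: 23.3060

Cross-section at t=0.174: each vertex is (1-t)·p0[i] + t·p1[i].
  v1: (1-0.174)·(2.08,3.85) + 0.174·(3.84,7.55) = (2.3862,4.4938)
  v2: (1-0.174)·(-4.19,-2) + 0.174·(-3.62,-0.27) = (-4.0908,-1.6990)
  v3: (1-0.174)·(3.99,-1.16) + 0.174·(6.47,0.13) = (4.4215,-0.9355)
Perimeter = Σ |v_{i+1} − v_i|:
  edge 1→2: √(-6.4771² + -6.1928²) = 8.9612 (running 8.9612)
  edge 2→3: √(8.5123² + 0.7634²) = 8.5465 (running 17.5077)
  edge 3→1: √(-2.0353² + 5.4293²) = 5.7983 (running 23.3060)
Perimeter = 23.3060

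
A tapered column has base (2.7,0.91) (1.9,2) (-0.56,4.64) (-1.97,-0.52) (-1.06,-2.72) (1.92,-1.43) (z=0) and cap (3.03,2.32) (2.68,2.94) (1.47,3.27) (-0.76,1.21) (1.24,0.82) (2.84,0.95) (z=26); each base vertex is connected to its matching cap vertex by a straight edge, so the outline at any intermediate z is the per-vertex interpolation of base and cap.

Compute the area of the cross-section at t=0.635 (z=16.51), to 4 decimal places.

Area at t=0.635: 10.5777

Cross-section at t=0.635: each vertex is (1-t)·p0[i] + t·p1[i].
  v1: (1-0.635)·(2.7,0.91) + 0.635·(3.03,2.32) = (2.9095,1.8053)
  v2: (1-0.635)·(1.9,2) + 0.635·(2.68,2.94) = (2.3953,2.5969)
  v3: (1-0.635)·(-0.56,4.64) + 0.635·(1.47,3.27) = (0.7290,3.7700)
  v4: (1-0.635)·(-1.97,-0.52) + 0.635·(-0.76,1.21) = (-1.2016,0.5786)
  v5: (1-0.635)·(-1.06,-2.72) + 0.635·(1.24,0.82) = (0.4005,-0.4721)
  v6: (1-0.635)·(1.92,-1.43) + 0.635·(2.84,0.95) = (2.5042,0.0813)
Shoelace sum Σ(x_i·y_{i+1} − x_{i+1}·y_i):
  i=1: 2.9095·2.5969 − 2.3953·1.8053 = +3.2315 (running +3.2315)
  i=2: 2.3953·3.7700 − 0.7290·2.5969 = +7.1371 (running +10.3686)
  i=3: 0.7290·0.5786 − -1.2016·3.7700 = +4.9521 (running +15.3207)
  i=4: -1.2016·-0.4721 − 0.4005·0.5786 = +0.3356 (running +15.6562)
  i=5: 0.4005·0.0813 − 2.5042·-0.4721 = +1.2148 (running +16.8710)
  i=6: 2.5042·1.8053 − 2.9095·0.0813 = +4.2844 (running +21.1555)
Area = |Σ|/2 = |21.1555|/2 = 10.5777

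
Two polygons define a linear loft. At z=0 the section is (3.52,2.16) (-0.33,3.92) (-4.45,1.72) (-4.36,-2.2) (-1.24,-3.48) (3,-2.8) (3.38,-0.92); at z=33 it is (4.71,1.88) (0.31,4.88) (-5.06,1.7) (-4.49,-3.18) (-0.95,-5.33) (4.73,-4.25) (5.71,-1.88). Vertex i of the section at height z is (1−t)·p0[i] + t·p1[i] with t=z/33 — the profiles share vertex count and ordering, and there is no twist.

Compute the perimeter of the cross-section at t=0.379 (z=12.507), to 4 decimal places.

Perimeter at t=0.379: 28.2018

Cross-section at t=0.379: each vertex is (1-t)·p0[i] + t·p1[i].
  v1: (1-0.379)·(3.52,2.16) + 0.379·(4.71,1.88) = (3.9710,2.0539)
  v2: (1-0.379)·(-0.33,3.92) + 0.379·(0.31,4.88) = (-0.0874,4.2838)
  v3: (1-0.379)·(-4.45,1.72) + 0.379·(-5.06,1.7) = (-4.6812,1.7124)
  v4: (1-0.379)·(-4.36,-2.2) + 0.379·(-4.49,-3.18) = (-4.4093,-2.5714)
  v5: (1-0.379)·(-1.24,-3.48) + 0.379·(-0.95,-5.33) = (-1.1301,-4.1812)
  v6: (1-0.379)·(3,-2.8) + 0.379·(4.73,-4.25) = (3.6557,-3.3495)
  v7: (1-0.379)·(3.38,-0.92) + 0.379·(5.71,-1.88) = (4.2631,-1.2838)
Perimeter = Σ |v_{i+1} − v_i|:
  edge 1→2: √(-4.0584² + 2.2300²) = 4.6307 (running 4.6307)
  edge 2→3: √(-4.5938² + -2.5714²) = 5.2645 (running 9.8952)
  edge 3→4: √(0.2719² + -4.2838²) = 4.2925 (running 14.1877)
  edge 4→5: √(3.2792² + -1.6097²) = 3.6530 (running 17.8407)
  edge 5→6: √(4.7858² + 0.8316²) = 4.8575 (running 22.6981)
  edge 6→7: √(0.6074² + 2.0657²) = 2.1532 (running 24.8513)
  edge 7→1: √(-0.2921² + 3.3377²) = 3.3505 (running 28.2018)
Perimeter = 28.2018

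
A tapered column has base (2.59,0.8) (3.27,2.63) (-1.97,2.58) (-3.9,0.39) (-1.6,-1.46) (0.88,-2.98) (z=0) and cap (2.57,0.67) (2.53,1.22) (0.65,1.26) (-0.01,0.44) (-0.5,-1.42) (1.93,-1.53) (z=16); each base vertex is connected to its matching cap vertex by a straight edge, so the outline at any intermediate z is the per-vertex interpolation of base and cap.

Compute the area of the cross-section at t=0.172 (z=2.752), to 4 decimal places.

Cross-section at t=0.172: each vertex is (1-t)·p0[i] + t·p1[i].
  v1: (1-0.172)·(2.59,0.8) + 0.172·(2.57,0.67) = (2.5866,0.7776)
  v2: (1-0.172)·(3.27,2.63) + 0.172·(2.53,1.22) = (3.1427,2.3875)
  v3: (1-0.172)·(-1.97,2.58) + 0.172·(0.65,1.26) = (-1.5194,2.3530)
  v4: (1-0.172)·(-3.9,0.39) + 0.172·(-0.01,0.44) = (-3.2309,0.3986)
  v5: (1-0.172)·(-1.6,-1.46) + 0.172·(-0.5,-1.42) = (-1.4108,-1.4531)
  v6: (1-0.172)·(0.88,-2.98) + 0.172·(1.93,-1.53) = (1.0606,-2.7306)
Shoelace sum Σ(x_i·y_{i+1} − x_{i+1}·y_i):
  i=1: 2.5866·2.3875 − 3.1427·0.7776 = +3.7315 (running +3.7315)
  i=2: 3.1427·2.3530 − -1.5194·2.3875 = +11.0221 (running +14.7536)
  i=3: -1.5194·0.3986 − -3.2309·2.3530 = +6.9966 (running +21.7502)
  i=4: -3.2309·-1.4531 − -1.4108·0.3986 = +5.2573 (running +27.0075)
  i=5: -1.4108·-2.7306 − 1.0606·-1.4531 = +5.3935 (running +32.4010)
  i=6: 1.0606·0.7776 − 2.5866·-2.7306 = +7.8876 (running +40.2886)
Area = |Σ|/2 = |40.2886|/2 = 20.1443

Area at t=0.172: 20.1443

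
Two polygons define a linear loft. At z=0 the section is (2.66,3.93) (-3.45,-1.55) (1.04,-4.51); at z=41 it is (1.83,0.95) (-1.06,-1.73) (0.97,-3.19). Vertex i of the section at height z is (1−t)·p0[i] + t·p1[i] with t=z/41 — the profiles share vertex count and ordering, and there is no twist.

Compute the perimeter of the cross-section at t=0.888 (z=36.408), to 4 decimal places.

Cross-section at t=0.888: each vertex is (1-t)·p0[i] + t·p1[i].
  v1: (1-0.888)·(2.66,3.93) + 0.888·(1.83,0.95) = (1.9230,1.2838)
  v2: (1-0.888)·(-3.45,-1.55) + 0.888·(-1.06,-1.73) = (-1.3277,-1.7098)
  v3: (1-0.888)·(1.04,-4.51) + 0.888·(0.97,-3.19) = (0.9778,-3.3378)
Perimeter = Σ |v_{i+1} − v_i|:
  edge 1→2: √(-3.2506² + -2.9936²) = 4.4191 (running 4.4191)
  edge 2→3: √(2.3055² + -1.6280²) = 2.8224 (running 7.2415)
  edge 3→1: √(0.9451² + 4.6216²) = 4.7172 (running 11.9587)
Perimeter = 11.9587

Perimeter at t=0.888: 11.9587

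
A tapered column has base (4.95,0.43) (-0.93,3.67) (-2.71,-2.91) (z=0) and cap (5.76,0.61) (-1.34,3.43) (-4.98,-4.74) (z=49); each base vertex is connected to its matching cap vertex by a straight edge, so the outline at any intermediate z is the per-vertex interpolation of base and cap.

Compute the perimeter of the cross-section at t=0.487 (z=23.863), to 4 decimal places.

Perimeter at t=0.487: 25.1069

Cross-section at t=0.487: each vertex is (1-t)·p0[i] + t·p1[i].
  v1: (1-0.487)·(4.95,0.43) + 0.487·(5.76,0.61) = (5.3445,0.5177)
  v2: (1-0.487)·(-0.93,3.67) + 0.487·(-1.34,3.43) = (-1.1297,3.5531)
  v3: (1-0.487)·(-2.71,-2.91) + 0.487·(-4.98,-4.74) = (-3.8155,-3.8012)
Perimeter = Σ |v_{i+1} − v_i|:
  edge 1→2: √(-6.4741² + 3.0355²) = 7.1504 (running 7.1504)
  edge 2→3: √(-2.6858² + -7.3543²) = 7.8294 (running 14.9798)
  edge 3→1: √(9.1600² + 4.3189²) = 10.1271 (running 25.1069)
Perimeter = 25.1069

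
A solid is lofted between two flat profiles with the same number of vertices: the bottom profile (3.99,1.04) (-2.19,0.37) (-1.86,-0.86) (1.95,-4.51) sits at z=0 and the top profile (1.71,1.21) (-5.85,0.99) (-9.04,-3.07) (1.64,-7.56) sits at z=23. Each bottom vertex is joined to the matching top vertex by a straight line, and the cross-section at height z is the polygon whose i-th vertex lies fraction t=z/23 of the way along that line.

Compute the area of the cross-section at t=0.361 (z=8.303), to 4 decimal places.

Area at t=0.361: 31.0171

Cross-section at t=0.361: each vertex is (1-t)·p0[i] + t·p1[i].
  v1: (1-0.361)·(3.99,1.04) + 0.361·(1.71,1.21) = (3.1669,1.1014)
  v2: (1-0.361)·(-2.19,0.37) + 0.361·(-5.85,0.99) = (-3.5113,0.5938)
  v3: (1-0.361)·(-1.86,-0.86) + 0.361·(-9.04,-3.07) = (-4.4520,-1.6578)
  v4: (1-0.361)·(1.95,-4.51) + 0.361·(1.64,-7.56) = (1.8381,-5.6110)
Shoelace sum Σ(x_i·y_{i+1} − x_{i+1}·y_i):
  i=1: 3.1669·0.5938 − -3.5113·1.1014 = +5.7478 (running +5.7478)
  i=2: -3.5113·-1.6578 − -4.4520·0.5938 = +8.4647 (running +14.2125)
  i=3: -4.4520·-5.6110 − 1.8381·-1.6578 = +28.0275 (running +42.2399)
  i=4: 1.8381·1.1014 − 3.1669·-5.6110 = +19.7942 (running +62.0341)
Area = |Σ|/2 = |62.0341|/2 = 31.0171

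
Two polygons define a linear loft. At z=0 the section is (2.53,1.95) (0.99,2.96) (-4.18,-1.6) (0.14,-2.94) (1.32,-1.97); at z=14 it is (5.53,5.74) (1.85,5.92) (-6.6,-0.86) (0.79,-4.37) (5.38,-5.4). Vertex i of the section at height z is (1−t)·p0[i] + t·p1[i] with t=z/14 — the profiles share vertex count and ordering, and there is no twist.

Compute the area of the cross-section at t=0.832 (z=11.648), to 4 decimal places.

Area at t=0.832: 70.5206

Cross-section at t=0.832: each vertex is (1-t)·p0[i] + t·p1[i].
  v1: (1-0.832)·(2.53,1.95) + 0.832·(5.53,5.74) = (5.0260,5.1033)
  v2: (1-0.832)·(0.99,2.96) + 0.832·(1.85,5.92) = (1.7055,5.4227)
  v3: (1-0.832)·(-4.18,-1.6) + 0.832·(-6.6,-0.86) = (-6.1934,-0.9843)
  v4: (1-0.832)·(0.14,-2.94) + 0.832·(0.79,-4.37) = (0.6808,-4.1298)
  v5: (1-0.832)·(1.32,-1.97) + 0.832·(5.38,-5.4) = (4.6979,-4.8238)
Shoelace sum Σ(x_i·y_{i+1} − x_{i+1}·y_i):
  i=1: 5.0260·5.4227 − 1.7055·5.1033 = +18.5508 (running +18.5508)
  i=2: 1.7055·-0.9843 − -6.1934·5.4227 = +31.9065 (running +50.4574)
  i=3: -6.1934·-4.1298 − 0.6808·-0.9843 = +26.2475 (running +76.7049)
  i=4: 0.6808·-4.8238 − 4.6979·-4.1298 = +16.1173 (running +92.8222)
  i=5: 4.6979·5.1033 − 5.0260·-4.8238 = +48.2190 (running +141.0412)
Area = |Σ|/2 = |141.0412|/2 = 70.5206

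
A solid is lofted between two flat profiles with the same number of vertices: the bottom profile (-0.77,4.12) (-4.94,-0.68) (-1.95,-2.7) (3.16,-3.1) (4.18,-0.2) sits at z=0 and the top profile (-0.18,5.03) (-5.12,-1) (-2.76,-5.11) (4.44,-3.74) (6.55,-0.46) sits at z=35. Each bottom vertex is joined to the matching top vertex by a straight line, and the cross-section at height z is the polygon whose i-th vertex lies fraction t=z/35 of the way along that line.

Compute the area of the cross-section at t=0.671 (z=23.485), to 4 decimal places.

Cross-section at t=0.671: each vertex is (1-t)·p0[i] + t·p1[i].
  v1: (1-0.671)·(-0.77,4.12) + 0.671·(-0.18,5.03) = (-0.3741,4.7306)
  v2: (1-0.671)·(-4.94,-0.68) + 0.671·(-5.12,-1) = (-5.0608,-0.8947)
  v3: (1-0.671)·(-1.95,-2.7) + 0.671·(-2.76,-5.11) = (-2.4935,-4.3171)
  v4: (1-0.671)·(3.16,-3.1) + 0.671·(4.44,-3.74) = (4.0189,-3.5294)
  v5: (1-0.671)·(4.18,-0.2) + 0.671·(6.55,-0.46) = (5.7703,-0.3745)
Shoelace sum Σ(x_i·y_{i+1} − x_{i+1}·y_i):
  i=1: -0.3741·-0.8947 − -5.0608·4.7306 = +24.2753 (running +24.2753)
  i=2: -5.0608·-4.3171 − -2.4935·-0.8947 = +19.6170 (running +43.8923)
  i=3: -2.4935·-3.5294 − 4.0189·-4.3171 = +26.1506 (running +70.0429)
  i=4: 4.0189·-0.3745 − 5.7703·-3.5294 = +18.8609 (running +88.9038)
  i=5: 5.7703·4.7306 − -0.3741·-0.3745 = +27.1568 (running +116.0606)
Area = |Σ|/2 = |116.0606|/2 = 58.0303

Area at t=0.671: 58.0303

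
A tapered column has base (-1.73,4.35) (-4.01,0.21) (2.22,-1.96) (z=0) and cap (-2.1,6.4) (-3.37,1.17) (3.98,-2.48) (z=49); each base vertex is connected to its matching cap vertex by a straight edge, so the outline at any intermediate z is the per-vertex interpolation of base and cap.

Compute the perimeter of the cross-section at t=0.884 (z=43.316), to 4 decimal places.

Cross-section at t=0.884: each vertex is (1-t)·p0[i] + t·p1[i].
  v1: (1-0.884)·(-1.73,4.35) + 0.884·(-2.1,6.4) = (-2.0571,6.1622)
  v2: (1-0.884)·(-4.01,0.21) + 0.884·(-3.37,1.17) = (-3.4442,1.0586)
  v3: (1-0.884)·(2.22,-1.96) + 0.884·(3.98,-2.48) = (3.7758,-2.4197)
Perimeter = Σ |v_{i+1} − v_i|:
  edge 1→2: √(-1.3872² + -5.1036²) = 5.2887 (running 5.2887)
  edge 2→3: √(7.2201² + -3.4783²) = 8.0143 (running 13.3030)
  edge 3→1: √(-5.8329² + 8.5819²) = 10.3765 (running 23.6795)
Perimeter = 23.6795

Perimeter at t=0.884: 23.6795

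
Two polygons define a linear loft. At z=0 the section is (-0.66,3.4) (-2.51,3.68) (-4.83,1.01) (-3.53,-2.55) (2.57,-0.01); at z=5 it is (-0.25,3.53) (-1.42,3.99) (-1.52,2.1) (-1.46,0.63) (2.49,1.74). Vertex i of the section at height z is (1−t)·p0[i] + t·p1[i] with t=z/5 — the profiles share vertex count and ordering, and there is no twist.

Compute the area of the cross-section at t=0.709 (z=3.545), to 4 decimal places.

Area at t=0.709: 11.5295

Cross-section at t=0.709: each vertex is (1-t)·p0[i] + t·p1[i].
  v1: (1-0.709)·(-0.66,3.4) + 0.709·(-0.25,3.53) = (-0.3693,3.4922)
  v2: (1-0.709)·(-2.51,3.68) + 0.709·(-1.42,3.99) = (-1.7372,3.8998)
  v3: (1-0.709)·(-4.83,1.01) + 0.709·(-1.52,2.1) = (-2.4832,1.7828)
  v4: (1-0.709)·(-3.53,-2.55) + 0.709·(-1.46,0.63) = (-2.0624,-0.2954)
  v5: (1-0.709)·(2.57,-0.01) + 0.709·(2.49,1.74) = (2.5133,1.2308)
Shoelace sum Σ(x_i·y_{i+1} − x_{i+1}·y_i):
  i=1: -0.3693·3.8998 − -1.7372·3.4922 = +4.6263 (running +4.6263)
  i=2: -1.7372·1.7828 − -2.4832·3.8998 = +6.5869 (running +11.2132)
  i=3: -2.4832·-0.2954 − -2.0624·1.7828 = +4.4103 (running +15.6236)
  i=4: -2.0624·1.2308 − 2.5133·-0.2954 = -1.7959 (running +13.8277)
  i=5: 2.5133·3.4922 − -0.3693·1.2308 = +9.2313 (running +23.0590)
Area = |Σ|/2 = |23.0590|/2 = 11.5295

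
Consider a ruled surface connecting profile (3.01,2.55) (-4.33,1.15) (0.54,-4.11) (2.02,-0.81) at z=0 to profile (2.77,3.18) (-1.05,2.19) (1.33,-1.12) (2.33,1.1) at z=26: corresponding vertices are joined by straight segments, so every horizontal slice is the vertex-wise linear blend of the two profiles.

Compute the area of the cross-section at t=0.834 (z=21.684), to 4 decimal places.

Area at t=0.834: 10.0800

Cross-section at t=0.834: each vertex is (1-t)·p0[i] + t·p1[i].
  v1: (1-0.834)·(3.01,2.55) + 0.834·(2.77,3.18) = (2.8098,3.0754)
  v2: (1-0.834)·(-4.33,1.15) + 0.834·(-1.05,2.19) = (-1.5945,2.0174)
  v3: (1-0.834)·(0.54,-4.11) + 0.834·(1.33,-1.12) = (1.1989,-1.6163)
  v4: (1-0.834)·(2.02,-0.81) + 0.834·(2.33,1.1) = (2.2785,0.7829)
Shoelace sum Σ(x_i·y_{i+1} − x_{i+1}·y_i):
  i=1: 2.8098·2.0174 − -1.5945·3.0754 = +10.5722 (running +10.5722)
  i=2: -1.5945·-1.6163 − 1.1989·2.0174 = +0.1587 (running +10.7308)
  i=3: 1.1989·0.7829 − 2.2785·-1.6163 = +4.6215 (running +15.3524)
  i=4: 2.2785·3.0754 − 2.8098·0.7829 = +4.8075 (running +20.1599)
Area = |Σ|/2 = |20.1599|/2 = 10.0800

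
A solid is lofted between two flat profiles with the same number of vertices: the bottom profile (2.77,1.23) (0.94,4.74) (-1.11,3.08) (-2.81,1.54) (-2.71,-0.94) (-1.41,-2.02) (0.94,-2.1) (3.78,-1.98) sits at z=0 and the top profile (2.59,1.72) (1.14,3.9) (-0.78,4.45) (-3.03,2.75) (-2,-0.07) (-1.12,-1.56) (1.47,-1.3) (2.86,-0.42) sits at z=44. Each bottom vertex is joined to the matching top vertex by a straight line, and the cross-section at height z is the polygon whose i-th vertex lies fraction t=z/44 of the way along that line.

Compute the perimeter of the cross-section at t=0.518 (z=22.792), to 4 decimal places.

Cross-section at t=0.518: each vertex is (1-t)·p0[i] + t·p1[i].
  v1: (1-0.518)·(2.77,1.23) + 0.518·(2.59,1.72) = (2.6768,1.4838)
  v2: (1-0.518)·(0.94,4.74) + 0.518·(1.14,3.9) = (1.0436,4.3049)
  v3: (1-0.518)·(-1.11,3.08) + 0.518·(-0.78,4.45) = (-0.9391,3.7897)
  v4: (1-0.518)·(-2.81,1.54) + 0.518·(-3.03,2.75) = (-2.9240,2.1668)
  v5: (1-0.518)·(-2.71,-0.94) + 0.518·(-2,-0.07) = (-2.3422,-0.4893)
  v6: (1-0.518)·(-1.41,-2.02) + 0.518·(-1.12,-1.56) = (-1.2598,-1.7817)
  v7: (1-0.518)·(0.94,-2.1) + 0.518·(1.47,-1.3) = (1.2145,-1.6856)
  v8: (1-0.518)·(3.78,-1.98) + 0.518·(2.86,-0.42) = (3.3034,-1.1719)
Perimeter = Σ |v_{i+1} − v_i|:
  edge 1→2: √(-1.6332² + 2.8211²) = 3.2597 (running 3.2597)
  edge 2→3: √(-1.9827² + -0.5152²) = 2.0485 (running 5.3082)
  edge 3→4: √(-1.9849² + -1.6229²) = 2.5639 (running 7.8721)
  edge 4→5: √(0.5817² + -2.6561²) = 2.7191 (running 10.5912)
  edge 5→6: √(1.0824² + -1.2924²) = 1.6858 (running 12.2770)
  edge 6→7: √(2.4743² + 0.0961²) = 2.4762 (running 14.7532)
  edge 7→8: √(2.0889² + 0.5137²) = 2.1511 (running 16.9043)
  edge 8→1: √(-0.6267² + 2.6557²) = 2.7287 (running 19.6330)
Perimeter = 19.6330

Perimeter at t=0.518: 19.6330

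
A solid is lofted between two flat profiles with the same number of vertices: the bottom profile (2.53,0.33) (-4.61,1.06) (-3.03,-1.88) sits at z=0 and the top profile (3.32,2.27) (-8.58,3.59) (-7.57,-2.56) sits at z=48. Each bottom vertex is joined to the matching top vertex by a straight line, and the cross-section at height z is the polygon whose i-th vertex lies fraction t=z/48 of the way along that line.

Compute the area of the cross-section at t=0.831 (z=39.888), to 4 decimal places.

Area at t=0.831: 30.4342

Cross-section at t=0.831: each vertex is (1-t)·p0[i] + t·p1[i].
  v1: (1-0.831)·(2.53,0.33) + 0.831·(3.32,2.27) = (3.1865,1.9421)
  v2: (1-0.831)·(-4.61,1.06) + 0.831·(-8.58,3.59) = (-7.9091,3.1624)
  v3: (1-0.831)·(-3.03,-1.88) + 0.831·(-7.57,-2.56) = (-6.8027,-2.4451)
Shoelace sum Σ(x_i·y_{i+1} − x_{i+1}·y_i):
  i=1: 3.1865·3.1624 − -7.9091·1.9421 = +25.4376 (running +25.4376)
  i=2: -7.9091·-2.4451 − -6.8027·3.1624 = +40.8515 (running +66.2891)
  i=3: -6.8027·1.9421 − 3.1865·-2.4451 = -5.4207 (running +60.8684)
Area = |Σ|/2 = |60.8684|/2 = 30.4342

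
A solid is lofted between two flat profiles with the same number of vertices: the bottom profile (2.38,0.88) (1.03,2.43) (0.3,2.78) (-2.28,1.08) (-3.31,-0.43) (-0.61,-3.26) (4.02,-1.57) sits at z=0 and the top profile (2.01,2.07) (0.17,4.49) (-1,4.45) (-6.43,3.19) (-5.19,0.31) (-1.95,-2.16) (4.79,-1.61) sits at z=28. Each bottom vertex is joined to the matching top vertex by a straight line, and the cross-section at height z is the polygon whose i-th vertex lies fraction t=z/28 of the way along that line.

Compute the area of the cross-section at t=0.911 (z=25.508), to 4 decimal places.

Cross-section at t=0.911: each vertex is (1-t)·p0[i] + t·p1[i].
  v1: (1-0.911)·(2.38,0.88) + 0.911·(2.01,2.07) = (2.0429,1.9641)
  v2: (1-0.911)·(1.03,2.43) + 0.911·(0.17,4.49) = (0.2465,4.3067)
  v3: (1-0.911)·(0.3,2.78) + 0.911·(-1,4.45) = (-0.8843,4.3014)
  v4: (1-0.911)·(-2.28,1.08) + 0.911·(-6.43,3.19) = (-6.0606,3.0022)
  v5: (1-0.911)·(-3.31,-0.43) + 0.911·(-5.19,0.31) = (-5.0227,0.2441)
  v6: (1-0.911)·(-0.61,-3.26) + 0.911·(-1.95,-2.16) = (-1.8307,-2.2579)
  v7: (1-0.911)·(4.02,-1.57) + 0.911·(4.79,-1.61) = (4.7215,-1.6064)
Shoelace sum Σ(x_i·y_{i+1} − x_{i+1}·y_i):
  i=1: 2.0429·4.3067 − 0.2465·1.9641 = +8.3140 (running +8.3140)
  i=2: 0.2465·4.3014 − -0.8843·4.3067 = +4.8688 (running +13.1828)
  i=3: -0.8843·3.0022 − -6.0606·4.3014 = +23.4142 (running +36.5971)
  i=4: -6.0606·0.2441 − -5.0227·3.0022 = +13.5995 (running +50.1966)
  i=5: -5.0227·-2.2579 − -1.8307·0.2441 = +11.7877 (running +61.9842)
  i=6: -1.8307·-1.6064 − 4.7215·-2.2579 = +13.6016 (running +75.5858)
  i=7: 4.7215·1.9641 − 2.0429·-1.6064 = +12.5552 (running +88.1410)
Area = |Σ|/2 = |88.1410|/2 = 44.0705

Area at t=0.911: 44.0705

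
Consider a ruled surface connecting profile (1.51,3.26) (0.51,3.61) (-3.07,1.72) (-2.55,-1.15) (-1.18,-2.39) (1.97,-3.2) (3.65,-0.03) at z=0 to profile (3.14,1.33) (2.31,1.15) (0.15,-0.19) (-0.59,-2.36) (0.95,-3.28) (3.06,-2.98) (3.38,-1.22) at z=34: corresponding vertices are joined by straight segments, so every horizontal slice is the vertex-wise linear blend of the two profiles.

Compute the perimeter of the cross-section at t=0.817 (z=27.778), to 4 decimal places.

Perimeter at t=0.817: 14.9817

Cross-section at t=0.817: each vertex is (1-t)·p0[i] + t·p1[i].
  v1: (1-0.817)·(1.51,3.26) + 0.817·(3.14,1.33) = (2.8417,1.6832)
  v2: (1-0.817)·(0.51,3.61) + 0.817·(2.31,1.15) = (1.9806,1.6002)
  v3: (1-0.817)·(-3.07,1.72) + 0.817·(0.15,-0.19) = (-0.4393,0.1595)
  v4: (1-0.817)·(-2.55,-1.15) + 0.817·(-0.59,-2.36) = (-0.9487,-2.1386)
  v5: (1-0.817)·(-1.18,-2.39) + 0.817·(0.95,-3.28) = (0.5602,-3.1171)
  v6: (1-0.817)·(1.97,-3.2) + 0.817·(3.06,-2.98) = (2.8605,-3.0203)
  v7: (1-0.817)·(3.65,-0.03) + 0.817·(3.38,-1.22) = (3.4294,-1.0022)
Perimeter = Σ |v_{i+1} − v_i|:
  edge 1→2: √(-0.8611² + -0.0830²) = 0.8651 (running 0.8651)
  edge 2→3: √(-2.4199² + -1.4406²) = 2.8162 (running 3.6813)
  edge 3→4: √(-0.5094² + -2.2981²) = 2.3539 (running 6.0352)
  edge 4→5: √(1.5089² + -0.9786²) = 1.7984 (running 7.8336)
  edge 5→6: √(2.3003² + 0.0969²) = 2.3024 (running 10.1360)
  edge 6→7: √(0.5689² + 2.0180²) = 2.0967 (running 12.2327)
  edge 7→1: √(-0.5877² + 2.6854²) = 2.7490 (running 14.9817)
Perimeter = 14.9817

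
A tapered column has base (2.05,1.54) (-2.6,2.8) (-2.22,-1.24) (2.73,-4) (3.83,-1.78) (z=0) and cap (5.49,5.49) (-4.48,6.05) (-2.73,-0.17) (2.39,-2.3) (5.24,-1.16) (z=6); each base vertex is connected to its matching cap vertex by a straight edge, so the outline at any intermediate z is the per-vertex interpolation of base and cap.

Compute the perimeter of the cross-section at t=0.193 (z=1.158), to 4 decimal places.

Cross-section at t=0.193: each vertex is (1-t)·p0[i] + t·p1[i].
  v1: (1-0.193)·(2.05,1.54) + 0.193·(5.49,5.49) = (2.7139,2.3024)
  v2: (1-0.193)·(-2.6,2.8) + 0.193·(-4.48,6.05) = (-2.9628,3.4272)
  v3: (1-0.193)·(-2.22,-1.24) + 0.193·(-2.73,-0.17) = (-2.3184,-1.0335)
  v4: (1-0.193)·(2.73,-4) + 0.193·(2.39,-2.3) = (2.6644,-3.6719)
  v5: (1-0.193)·(3.83,-1.78) + 0.193·(5.24,-1.16) = (4.1021,-1.6603)
Perimeter = Σ |v_{i+1} − v_i|:
  edge 1→2: √(-5.6768² + 1.1249²) = 5.7871 (running 5.7871)
  edge 2→3: √(0.6444² + -4.4607²) = 4.5070 (running 10.2942)
  edge 3→4: √(4.9828² + -2.6384²) = 5.6382 (running 15.9324)
  edge 4→5: √(1.4378² + 2.0116²) = 2.4725 (running 18.4050)
  edge 5→1: √(-1.3882² + 3.9627²) = 4.1988 (running 22.6038)
Perimeter = 22.6038

Perimeter at t=0.193: 22.6038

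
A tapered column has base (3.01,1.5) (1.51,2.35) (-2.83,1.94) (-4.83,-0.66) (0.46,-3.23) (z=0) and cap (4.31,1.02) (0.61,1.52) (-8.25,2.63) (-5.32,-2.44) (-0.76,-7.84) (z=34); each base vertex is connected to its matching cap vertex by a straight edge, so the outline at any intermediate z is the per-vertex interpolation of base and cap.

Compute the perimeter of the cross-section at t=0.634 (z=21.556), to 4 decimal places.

Cross-section at t=0.634: each vertex is (1-t)·p0[i] + t·p1[i].
  v1: (1-0.634)·(3.01,1.5) + 0.634·(4.31,1.02) = (3.8342,1.1957)
  v2: (1-0.634)·(1.51,2.35) + 0.634·(0.61,1.52) = (0.9394,1.8238)
  v3: (1-0.634)·(-2.83,1.94) + 0.634·(-8.25,2.63) = (-6.2663,2.3775)
  v4: (1-0.634)·(-4.83,-0.66) + 0.634·(-5.32,-2.44) = (-5.1407,-1.7885)
  v5: (1-0.634)·(0.46,-3.23) + 0.634·(-0.76,-7.84) = (-0.3135,-6.1527)
Perimeter = Σ |v_{i+1} − v_i|:
  edge 1→2: √(-2.8948² + 0.6281²) = 2.9622 (running 2.9622)
  edge 2→3: √(-7.2057² + 0.5537²) = 7.2269 (running 10.1891)
  edge 3→4: √(1.1256² + -4.1660²) = 4.3154 (running 14.5044)
  edge 4→5: √(4.8272² + -4.3642²) = 6.5075 (running 21.0120)
  edge 5→1: √(4.1477² + 7.3484²) = 8.4382 (running 29.4501)
Perimeter = 29.4501

Perimeter at t=0.634: 29.4501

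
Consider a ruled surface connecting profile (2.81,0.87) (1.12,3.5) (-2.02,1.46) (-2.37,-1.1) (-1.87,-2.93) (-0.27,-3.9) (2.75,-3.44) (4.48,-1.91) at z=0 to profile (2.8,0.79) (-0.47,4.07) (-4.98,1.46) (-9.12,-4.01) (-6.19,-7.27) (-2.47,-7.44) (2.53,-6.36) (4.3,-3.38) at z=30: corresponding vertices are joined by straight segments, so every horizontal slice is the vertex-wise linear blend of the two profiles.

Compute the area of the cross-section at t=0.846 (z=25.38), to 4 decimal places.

Area at t=0.846: 87.3494

Cross-section at t=0.846: each vertex is (1-t)·p0[i] + t·p1[i].
  v1: (1-0.846)·(2.81,0.87) + 0.846·(2.8,0.79) = (2.8015,0.8023)
  v2: (1-0.846)·(1.12,3.5) + 0.846·(-0.47,4.07) = (-0.2251,3.9822)
  v3: (1-0.846)·(-2.02,1.46) + 0.846·(-4.98,1.46) = (-4.5242,1.4600)
  v4: (1-0.846)·(-2.37,-1.1) + 0.846·(-9.12,-4.01) = (-8.0805,-3.5619)
  v5: (1-0.846)·(-1.87,-2.93) + 0.846·(-6.19,-7.27) = (-5.5247,-6.6016)
  v6: (1-0.846)·(-0.27,-3.9) + 0.846·(-2.47,-7.44) = (-2.1312,-6.8948)
  v7: (1-0.846)·(2.75,-3.44) + 0.846·(2.53,-6.36) = (2.5639,-5.9103)
  v8: (1-0.846)·(4.48,-1.91) + 0.846·(4.3,-3.38) = (4.3277,-3.1536)
Shoelace sum Σ(x_i·y_{i+1} − x_{i+1}·y_i):
  i=1: 2.8015·3.9822 − -0.2251·0.8023 = +11.3370 (running +11.3370)
  i=2: -0.2251·1.4600 − -4.5242·3.9822 = +17.6875 (running +29.0245)
  i=3: -4.5242·-3.5619 − -8.0805·1.4600 = +27.9120 (running +56.9364)
  i=4: -8.0805·-6.6016 − -5.5247·-3.5619 = +33.6663 (running +90.6027)
  i=5: -5.5247·-6.8948 − -2.1312·-6.6016 = +24.0226 (running +114.6254)
  i=6: -2.1312·-5.9103 − 2.5639·-6.8948 = +30.2736 (running +144.8990)
  i=7: 2.5639·-3.1536 − 4.3277·-5.9103 = +17.4927 (running +162.3917)
  i=8: 4.3277·0.8023 − 2.8015·-3.1536 = +12.3072 (running +174.6989)
Area = |Σ|/2 = |174.6989|/2 = 87.3494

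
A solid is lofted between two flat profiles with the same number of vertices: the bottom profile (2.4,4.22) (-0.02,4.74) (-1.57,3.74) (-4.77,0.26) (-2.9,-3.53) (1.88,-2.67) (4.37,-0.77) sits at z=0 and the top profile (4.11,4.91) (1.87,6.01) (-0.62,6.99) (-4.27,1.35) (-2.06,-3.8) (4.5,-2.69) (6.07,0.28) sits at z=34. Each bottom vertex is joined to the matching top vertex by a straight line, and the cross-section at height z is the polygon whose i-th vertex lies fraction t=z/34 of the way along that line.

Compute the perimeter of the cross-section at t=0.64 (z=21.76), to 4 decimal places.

Cross-section at t=0.64: each vertex is (1-t)·p0[i] + t·p1[i].
  v1: (1-0.64)·(2.4,4.22) + 0.64·(4.11,4.91) = (3.4944,4.6616)
  v2: (1-0.64)·(-0.02,4.74) + 0.64·(1.87,6.01) = (1.1896,5.5528)
  v3: (1-0.64)·(-1.57,3.74) + 0.64·(-0.62,6.99) = (-0.9620,5.8200)
  v4: (1-0.64)·(-4.77,0.26) + 0.64·(-4.27,1.35) = (-4.4500,0.9576)
  v5: (1-0.64)·(-2.9,-3.53) + 0.64·(-2.06,-3.8) = (-2.3624,-3.7028)
  v6: (1-0.64)·(1.88,-2.67) + 0.64·(4.5,-2.69) = (3.5568,-2.6828)
  v7: (1-0.64)·(4.37,-0.77) + 0.64·(6.07,0.28) = (5.4580,-0.0980)
Perimeter = Σ |v_{i+1} − v_i|:
  edge 1→2: √(-2.3048² + 0.8912²) = 2.4711 (running 2.4711)
  edge 2→3: √(-2.1516² + 0.2672²) = 2.1681 (running 4.6392)
  edge 3→4: √(-3.4880² + -4.8624²) = 5.9841 (running 10.6233)
  edge 4→5: √(2.0876² + -4.6604²) = 5.1066 (running 15.7299)
  edge 5→6: √(5.9192² + 1.0200²) = 6.0064 (running 21.7363)
  edge 6→7: √(1.9012² + 2.5848²) = 3.2087 (running 24.9450)
  edge 7→1: √(-1.9636² + 4.7596²) = 5.1487 (running 30.0938)
Perimeter = 30.0938

Perimeter at t=0.64: 30.0938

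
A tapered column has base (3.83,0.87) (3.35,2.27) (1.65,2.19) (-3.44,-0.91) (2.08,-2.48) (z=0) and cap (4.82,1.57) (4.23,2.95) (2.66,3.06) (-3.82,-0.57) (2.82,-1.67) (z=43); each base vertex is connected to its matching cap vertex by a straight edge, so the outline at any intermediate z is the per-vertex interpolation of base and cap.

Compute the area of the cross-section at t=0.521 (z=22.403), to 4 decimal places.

Cross-section at t=0.521: each vertex is (1-t)·p0[i] + t·p1[i].
  v1: (1-0.521)·(3.83,0.87) + 0.521·(4.82,1.57) = (4.3458,1.2347)
  v2: (1-0.521)·(3.35,2.27) + 0.521·(4.23,2.95) = (3.8085,2.6243)
  v3: (1-0.521)·(1.65,2.19) + 0.521·(2.66,3.06) = (2.1762,2.6433)
  v4: (1-0.521)·(-3.44,-0.91) + 0.521·(-3.82,-0.57) = (-3.6380,-0.7329)
  v5: (1-0.521)·(2.08,-2.48) + 0.521·(2.82,-1.67) = (2.4655,-2.0580)
Shoelace sum Σ(x_i·y_{i+1} − x_{i+1}·y_i):
  i=1: 4.3458·2.6243 − 3.8085·1.2347 = +6.7022 (running +6.7022)
  i=2: 3.8085·2.6433 − 2.1762·2.6243 = +4.3559 (running +11.0581)
  i=3: 2.1762·-0.7329 − -3.6380·2.6433 = +8.0213 (running +19.0794)
  i=4: -3.6380·-2.0580 − 2.4655·-0.7329 = +9.2938 (running +28.3732)
  i=5: 2.4655·1.2347 − 4.3458·-2.0580 = +11.9878 (running +40.3610)
Area = |Σ|/2 = |40.3610|/2 = 20.1805

Area at t=0.521: 20.1805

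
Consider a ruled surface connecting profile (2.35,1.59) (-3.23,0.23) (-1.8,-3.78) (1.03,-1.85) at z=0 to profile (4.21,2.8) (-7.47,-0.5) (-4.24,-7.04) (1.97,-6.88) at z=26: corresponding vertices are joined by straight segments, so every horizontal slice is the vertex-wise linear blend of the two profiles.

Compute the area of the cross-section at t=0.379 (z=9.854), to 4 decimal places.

Area at t=0.379: 32.7013

Cross-section at t=0.379: each vertex is (1-t)·p0[i] + t·p1[i].
  v1: (1-0.379)·(2.35,1.59) + 0.379·(4.21,2.8) = (3.0549,2.0486)
  v2: (1-0.379)·(-3.23,0.23) + 0.379·(-7.47,-0.5) = (-4.8370,-0.0467)
  v3: (1-0.379)·(-1.8,-3.78) + 0.379·(-4.24,-7.04) = (-2.7248,-5.0155)
  v4: (1-0.379)·(1.03,-1.85) + 0.379·(1.97,-6.88) = (1.3863,-3.7564)
Shoelace sum Σ(x_i·y_{i+1} − x_{i+1}·y_i):
  i=1: 3.0549·-0.0467 − -4.8370·2.0486 = +9.7664 (running +9.7664)
  i=2: -4.8370·-5.0155 − -2.7248·-0.0467 = +24.1328 (running +33.8992)
  i=3: -2.7248·-3.7564 − 1.3863·-5.0155 = +17.1880 (running +51.0872)
  i=4: 1.3863·2.0486 − 3.0549·-3.7564 = +14.3154 (running +65.4026)
Area = |Σ|/2 = |65.4026|/2 = 32.7013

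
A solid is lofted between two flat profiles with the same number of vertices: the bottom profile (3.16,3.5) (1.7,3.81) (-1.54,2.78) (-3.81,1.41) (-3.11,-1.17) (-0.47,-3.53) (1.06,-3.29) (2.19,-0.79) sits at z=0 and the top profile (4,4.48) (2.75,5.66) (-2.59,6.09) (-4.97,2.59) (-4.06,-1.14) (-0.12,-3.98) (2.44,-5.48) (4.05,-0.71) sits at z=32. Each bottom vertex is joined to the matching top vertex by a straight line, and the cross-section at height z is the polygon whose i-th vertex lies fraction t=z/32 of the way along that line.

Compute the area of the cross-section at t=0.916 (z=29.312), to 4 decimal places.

Area at t=0.916: 70.5517

Cross-section at t=0.916: each vertex is (1-t)·p0[i] + t·p1[i].
  v1: (1-0.916)·(3.16,3.5) + 0.916·(4,4.48) = (3.9294,4.3977)
  v2: (1-0.916)·(1.7,3.81) + 0.916·(2.75,5.66) = (2.6618,5.5046)
  v3: (1-0.916)·(-1.54,2.78) + 0.916·(-2.59,6.09) = (-2.5018,5.8120)
  v4: (1-0.916)·(-3.81,1.41) + 0.916·(-4.97,2.59) = (-4.8726,2.4909)
  v5: (1-0.916)·(-3.11,-1.17) + 0.916·(-4.06,-1.14) = (-3.9802,-1.1425)
  v6: (1-0.916)·(-0.47,-3.53) + 0.916·(-0.12,-3.98) = (-0.1494,-3.9422)
  v7: (1-0.916)·(1.06,-3.29) + 0.916·(2.44,-5.48) = (2.3241,-5.2960)
  v8: (1-0.916)·(2.19,-0.79) + 0.916·(4.05,-0.71) = (3.8938,-0.7167)
Shoelace sum Σ(x_i·y_{i+1} − x_{i+1}·y_i):
  i=1: 3.9294·5.5046 − 2.6618·4.3977 = +9.9243 (running +9.9243)
  i=2: 2.6618·5.8120 − -2.5018·5.5046 = +29.2417 (running +39.1659)
  i=3: -2.5018·2.4909 − -4.8726·5.8120 = +22.0874 (running +61.2534)
  i=4: -4.8726·-1.1425 − -3.9802·2.4909 = +15.4812 (running +76.7346)
  i=5: -3.9802·-3.9422 − -0.1494·-1.1425 = +15.5201 (running +92.2546)
  i=6: -0.1494·-5.2960 − 2.3241·-3.9422 = +9.9532 (running +102.2078)
  i=7: 2.3241·-0.7167 − 3.8938·-5.2960 = +18.9558 (running +121.1636)
  i=8: 3.8938·4.3977 − 3.9294·-0.7167 = +19.9398 (running +141.1035)
Area = |Σ|/2 = |141.1035|/2 = 70.5517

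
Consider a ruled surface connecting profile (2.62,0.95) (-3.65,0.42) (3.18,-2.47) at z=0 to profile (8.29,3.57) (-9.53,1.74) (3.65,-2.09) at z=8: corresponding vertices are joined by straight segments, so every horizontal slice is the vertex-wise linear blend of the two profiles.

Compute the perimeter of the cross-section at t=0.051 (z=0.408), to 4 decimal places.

Perimeter at t=0.051: 18.1651

Cross-section at t=0.051: each vertex is (1-t)·p0[i] + t·p1[i].
  v1: (1-0.051)·(2.62,0.95) + 0.051·(8.29,3.57) = (2.9092,1.0836)
  v2: (1-0.051)·(-3.65,0.42) + 0.051·(-9.53,1.74) = (-3.9499,0.4873)
  v3: (1-0.051)·(3.18,-2.47) + 0.051·(3.65,-2.09) = (3.2040,-2.4506)
Perimeter = Σ |v_{i+1} − v_i|:
  edge 1→2: √(-6.8590² + -0.5963²) = 6.8849 (running 6.8849)
  edge 2→3: √(7.1539² + -2.9379²) = 7.7336 (running 14.6186)
  edge 3→1: √(-0.2948² + 3.5342²) = 3.5465 (running 18.1651)
Perimeter = 18.1651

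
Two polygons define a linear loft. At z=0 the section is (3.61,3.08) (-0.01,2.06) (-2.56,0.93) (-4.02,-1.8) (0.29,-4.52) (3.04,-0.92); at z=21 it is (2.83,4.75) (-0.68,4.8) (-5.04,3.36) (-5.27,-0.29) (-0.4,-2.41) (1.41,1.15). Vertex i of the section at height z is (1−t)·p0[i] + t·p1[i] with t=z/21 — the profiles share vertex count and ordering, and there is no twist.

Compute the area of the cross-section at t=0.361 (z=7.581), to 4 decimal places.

Area at t=0.361: 34.6197

Cross-section at t=0.361: each vertex is (1-t)·p0[i] + t·p1[i].
  v1: (1-0.361)·(3.61,3.08) + 0.361·(2.83,4.75) = (3.3284,3.6829)
  v2: (1-0.361)·(-0.01,2.06) + 0.361·(-0.68,4.8) = (-0.2519,3.0491)
  v3: (1-0.361)·(-2.56,0.93) + 0.361·(-5.04,3.36) = (-3.4553,1.8072)
  v4: (1-0.361)·(-4.02,-1.8) + 0.361·(-5.27,-0.29) = (-4.4712,-1.2549)
  v5: (1-0.361)·(0.29,-4.52) + 0.361·(-0.4,-2.41) = (0.0409,-3.7583)
  v6: (1-0.361)·(3.04,-0.92) + 0.361·(1.41,1.15) = (2.4516,-0.1727)
Shoelace sum Σ(x_i·y_{i+1} − x_{i+1}·y_i):
  i=1: 3.3284·3.0491 − -0.2519·3.6829 = +11.0764 (running +11.0764)
  i=2: -0.2519·1.8072 − -3.4553·3.0491 = +10.0804 (running +21.1569)
  i=3: -3.4553·-1.2549 − -4.4712·1.8072 = +12.4166 (running +33.5734)
  i=4: -4.4712·-3.7583 − 0.0409·-1.2549 = +16.8556 (running +50.4290)
  i=5: 0.0409·-0.1727 − 2.4516·-3.7583 = +9.2066 (running +59.6357)
  i=6: 2.4516·3.6829 − 3.3284·-0.1727 = +9.6037 (running +69.2394)
Area = |Σ|/2 = |69.2394|/2 = 34.6197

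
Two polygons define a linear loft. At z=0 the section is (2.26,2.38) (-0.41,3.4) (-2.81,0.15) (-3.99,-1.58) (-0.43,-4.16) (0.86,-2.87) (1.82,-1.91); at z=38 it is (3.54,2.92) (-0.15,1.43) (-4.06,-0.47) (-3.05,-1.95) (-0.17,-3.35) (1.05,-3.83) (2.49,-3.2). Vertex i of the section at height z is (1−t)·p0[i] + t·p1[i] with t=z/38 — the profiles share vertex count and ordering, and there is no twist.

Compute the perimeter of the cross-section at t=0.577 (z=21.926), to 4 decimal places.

Cross-section at t=0.577: each vertex is (1-t)·p0[i] + t·p1[i].
  v1: (1-0.577)·(2.26,2.38) + 0.577·(3.54,2.92) = (2.9986,2.6916)
  v2: (1-0.577)·(-0.41,3.4) + 0.577·(-0.15,1.43) = (-0.2600,2.2633)
  v3: (1-0.577)·(-2.81,0.15) + 0.577·(-4.06,-0.47) = (-3.5312,-0.2077)
  v4: (1-0.577)·(-3.99,-1.58) + 0.577·(-3.05,-1.95) = (-3.4476,-1.7935)
  v5: (1-0.577)·(-0.43,-4.16) + 0.577·(-0.17,-3.35) = (-0.2800,-3.6926)
  v6: (1-0.577)·(0.86,-2.87) + 0.577·(1.05,-3.83) = (0.9696,-3.4239)
  v7: (1-0.577)·(1.82,-1.91) + 0.577·(2.49,-3.2) = (2.2066,-2.6543)
Perimeter = Σ |v_{i+1} − v_i|:
  edge 1→2: √(-3.2585² + -0.4283²) = 3.2866 (running 3.2866)
  edge 2→3: √(-3.2713² + -2.4710²) = 4.0997 (running 7.3862)
  edge 3→4: √(0.0836² + -1.5857²) = 1.5880 (running 8.9742)
  edge 4→5: √(3.1676² + -1.8991²) = 3.6933 (running 12.6675)
  edge 5→6: √(1.2496² + 0.2687²) = 1.2782 (running 13.9457)
  edge 6→7: √(1.2370² + 0.7696²) = 1.4568 (running 15.4025)
  edge 7→1: √(0.7920² + 5.3459²) = 5.4043 (running 20.8068)
Perimeter = 20.8068

Perimeter at t=0.577: 20.8068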